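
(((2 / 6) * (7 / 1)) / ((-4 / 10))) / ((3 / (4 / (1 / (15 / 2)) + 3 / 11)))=-1295/22 = -58.86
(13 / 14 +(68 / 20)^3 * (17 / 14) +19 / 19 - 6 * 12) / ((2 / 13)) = -127088/875 = -145.24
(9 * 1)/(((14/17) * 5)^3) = 0.13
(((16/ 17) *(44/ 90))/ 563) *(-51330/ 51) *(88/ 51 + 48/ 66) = -150677504/74682513 = -2.02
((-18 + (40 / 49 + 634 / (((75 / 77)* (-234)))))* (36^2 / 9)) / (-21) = 137353456/1003275 = 136.91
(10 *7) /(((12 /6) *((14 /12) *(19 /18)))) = 28.42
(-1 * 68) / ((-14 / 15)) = 510/7 = 72.86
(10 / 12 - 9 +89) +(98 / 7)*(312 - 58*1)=21821/6 = 3636.83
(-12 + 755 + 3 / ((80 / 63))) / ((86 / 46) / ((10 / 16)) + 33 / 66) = 1371467/6424 = 213.49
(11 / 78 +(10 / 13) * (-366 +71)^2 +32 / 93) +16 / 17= 917263043/13702 = 66943.73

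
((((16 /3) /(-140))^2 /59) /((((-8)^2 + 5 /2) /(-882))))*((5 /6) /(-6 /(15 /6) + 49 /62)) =1984/11746959 = 0.00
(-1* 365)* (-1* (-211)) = -77015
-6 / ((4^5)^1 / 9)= -27/512 = -0.05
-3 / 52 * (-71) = 4.10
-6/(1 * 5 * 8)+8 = 157/20 = 7.85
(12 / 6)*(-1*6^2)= -72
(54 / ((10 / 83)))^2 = 5022081/25 = 200883.24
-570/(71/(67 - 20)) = -26790/71 = -377.32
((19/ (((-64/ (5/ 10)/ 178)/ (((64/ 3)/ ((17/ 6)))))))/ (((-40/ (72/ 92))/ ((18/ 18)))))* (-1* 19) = -289161/3910 = -73.95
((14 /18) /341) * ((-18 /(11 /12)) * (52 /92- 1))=1680/86273 = 0.02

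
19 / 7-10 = -51/7 = -7.29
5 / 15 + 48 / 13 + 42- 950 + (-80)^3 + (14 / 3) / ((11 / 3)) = -220035259/429 = -512902.70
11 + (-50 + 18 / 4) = -69/2 = -34.50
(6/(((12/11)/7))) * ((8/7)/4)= 11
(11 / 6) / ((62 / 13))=143/372 = 0.38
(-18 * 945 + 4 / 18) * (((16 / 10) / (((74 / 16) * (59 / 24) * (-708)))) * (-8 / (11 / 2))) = -313524224/63754515 = -4.92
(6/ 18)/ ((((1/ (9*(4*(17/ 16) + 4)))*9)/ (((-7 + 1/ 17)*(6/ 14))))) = -1947/238 = -8.18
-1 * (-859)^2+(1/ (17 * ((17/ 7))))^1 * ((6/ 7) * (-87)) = -213248131/289 = -737882.81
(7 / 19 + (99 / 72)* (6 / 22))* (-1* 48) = -678/19 = -35.68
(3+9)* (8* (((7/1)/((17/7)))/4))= 1176/17 = 69.18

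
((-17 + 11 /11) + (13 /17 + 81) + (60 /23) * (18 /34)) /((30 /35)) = 78.34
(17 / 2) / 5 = 1.70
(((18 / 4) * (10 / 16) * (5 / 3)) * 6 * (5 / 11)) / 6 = 375/176 = 2.13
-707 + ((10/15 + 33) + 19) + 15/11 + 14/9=-64490/99 = -651.41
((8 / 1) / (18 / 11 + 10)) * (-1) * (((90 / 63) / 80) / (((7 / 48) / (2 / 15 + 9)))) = -1507/1960 = -0.77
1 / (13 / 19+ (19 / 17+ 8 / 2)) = 323/1874 = 0.17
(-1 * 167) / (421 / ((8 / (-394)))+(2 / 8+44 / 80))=3340/414669 = 0.01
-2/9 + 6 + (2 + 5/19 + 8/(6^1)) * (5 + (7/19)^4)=23.83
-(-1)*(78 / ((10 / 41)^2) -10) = 65059/50 = 1301.18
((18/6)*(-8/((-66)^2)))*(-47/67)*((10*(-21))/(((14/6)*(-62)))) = 1410/251317 = 0.01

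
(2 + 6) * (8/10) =32/5 = 6.40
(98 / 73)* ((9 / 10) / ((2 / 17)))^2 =1147041/14600 = 78.56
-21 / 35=-3/5 = -0.60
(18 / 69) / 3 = 2/23 = 0.09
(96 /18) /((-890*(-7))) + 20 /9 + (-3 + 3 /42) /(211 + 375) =72879523/32857020 = 2.22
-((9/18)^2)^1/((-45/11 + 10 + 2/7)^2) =-0.01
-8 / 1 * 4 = -32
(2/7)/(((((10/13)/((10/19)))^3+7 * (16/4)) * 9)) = 4394/4307625 = 0.00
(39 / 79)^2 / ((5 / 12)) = 18252/31205 = 0.58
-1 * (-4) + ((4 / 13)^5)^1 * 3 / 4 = 1485940/371293 = 4.00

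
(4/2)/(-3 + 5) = 1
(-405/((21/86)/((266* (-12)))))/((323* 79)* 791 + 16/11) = 0.26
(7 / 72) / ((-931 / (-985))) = 985/9576 = 0.10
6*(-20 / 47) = -2.55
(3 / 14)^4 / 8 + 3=922065/307328 = 3.00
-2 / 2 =-1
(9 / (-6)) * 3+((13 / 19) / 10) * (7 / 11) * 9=-4293/1045 = -4.11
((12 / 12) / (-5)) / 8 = -1/40 = -0.02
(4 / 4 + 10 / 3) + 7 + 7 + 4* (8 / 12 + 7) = 49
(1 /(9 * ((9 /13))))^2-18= -117929/6561 = -17.97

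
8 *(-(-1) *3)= 24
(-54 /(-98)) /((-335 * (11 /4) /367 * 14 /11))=-19818/114905 = -0.17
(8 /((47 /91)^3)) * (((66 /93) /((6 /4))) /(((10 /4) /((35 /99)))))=337599808/86899851 = 3.88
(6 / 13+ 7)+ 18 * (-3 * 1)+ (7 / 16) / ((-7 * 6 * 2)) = -116173/2496 = -46.54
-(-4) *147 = 588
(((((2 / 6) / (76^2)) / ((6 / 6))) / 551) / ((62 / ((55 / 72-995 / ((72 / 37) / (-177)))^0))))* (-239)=-239/591959136 = 0.00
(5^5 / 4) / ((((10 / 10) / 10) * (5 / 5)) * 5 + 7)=104.17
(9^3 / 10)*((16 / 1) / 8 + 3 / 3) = 2187/10 = 218.70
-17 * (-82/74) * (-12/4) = -2091/37 = -56.51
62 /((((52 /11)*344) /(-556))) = -47399/2236 = -21.20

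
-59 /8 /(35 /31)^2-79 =-830899/9800 = -84.79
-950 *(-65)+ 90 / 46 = 1420295/23 = 61751.96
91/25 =3.64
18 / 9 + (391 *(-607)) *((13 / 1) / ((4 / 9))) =-27768421/4 = -6942105.25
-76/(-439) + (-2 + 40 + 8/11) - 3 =173363/4829 = 35.90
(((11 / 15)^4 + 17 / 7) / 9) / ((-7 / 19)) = -18299128/22325625 = -0.82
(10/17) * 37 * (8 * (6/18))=2960/51 = 58.04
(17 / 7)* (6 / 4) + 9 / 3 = 93/14 = 6.64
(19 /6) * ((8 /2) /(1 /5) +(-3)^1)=323/6 = 53.83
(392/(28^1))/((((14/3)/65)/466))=90870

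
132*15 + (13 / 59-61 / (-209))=24421696/12331 = 1980.51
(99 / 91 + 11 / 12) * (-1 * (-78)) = 2189/14 = 156.36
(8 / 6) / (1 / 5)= 20/3 = 6.67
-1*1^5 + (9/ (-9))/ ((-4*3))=-11/12 = -0.92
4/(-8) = -1/2 = -0.50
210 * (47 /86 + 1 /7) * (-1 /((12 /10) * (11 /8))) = -41500/473 = -87.74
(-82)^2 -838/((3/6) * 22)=73126/11 = 6647.82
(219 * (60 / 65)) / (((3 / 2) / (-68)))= -119136/13 = -9164.31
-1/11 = -0.09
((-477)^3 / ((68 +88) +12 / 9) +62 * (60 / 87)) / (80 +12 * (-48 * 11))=110.26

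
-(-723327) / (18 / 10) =1205545/3 = 401848.33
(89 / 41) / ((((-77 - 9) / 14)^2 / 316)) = 1378076/75809 = 18.18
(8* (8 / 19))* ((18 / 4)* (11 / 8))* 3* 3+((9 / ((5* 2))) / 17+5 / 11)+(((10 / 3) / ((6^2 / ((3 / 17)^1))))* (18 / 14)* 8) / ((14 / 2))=327494639/1740970 = 188.11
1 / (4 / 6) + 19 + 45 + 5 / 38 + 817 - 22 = 16352/19 = 860.63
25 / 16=1.56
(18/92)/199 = 9/9154 = 0.00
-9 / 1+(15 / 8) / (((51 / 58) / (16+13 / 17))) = 30921/1156 = 26.75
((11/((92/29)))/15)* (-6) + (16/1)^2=58561/230 = 254.61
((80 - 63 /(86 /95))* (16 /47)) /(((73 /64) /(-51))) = -23370240/147533 = -158.41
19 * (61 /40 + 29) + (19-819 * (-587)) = 19254079/40 = 481351.98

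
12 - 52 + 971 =931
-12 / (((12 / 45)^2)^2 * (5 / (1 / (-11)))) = 43.15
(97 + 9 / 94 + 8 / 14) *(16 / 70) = 51412/2303 = 22.32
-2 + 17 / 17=-1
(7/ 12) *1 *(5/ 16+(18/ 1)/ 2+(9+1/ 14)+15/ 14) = 2179/192 = 11.35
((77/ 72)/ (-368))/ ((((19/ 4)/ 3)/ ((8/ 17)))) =-77/89148 = 0.00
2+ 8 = 10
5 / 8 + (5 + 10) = 125/8 = 15.62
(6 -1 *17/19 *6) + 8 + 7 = 297/19 = 15.63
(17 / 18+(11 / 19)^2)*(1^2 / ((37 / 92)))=382490/120213 = 3.18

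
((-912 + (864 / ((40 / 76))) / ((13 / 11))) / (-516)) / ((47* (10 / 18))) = -23256/656825 = -0.04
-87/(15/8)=-232/5 = -46.40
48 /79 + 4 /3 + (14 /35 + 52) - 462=-483076/1185 = -407.66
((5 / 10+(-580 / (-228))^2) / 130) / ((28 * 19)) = 45299/449401680 = 0.00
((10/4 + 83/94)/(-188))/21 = -53/61852 = 0.00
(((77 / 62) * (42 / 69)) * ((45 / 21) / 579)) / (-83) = -385/11421547 = 0.00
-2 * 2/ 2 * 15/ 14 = -15/7 = -2.14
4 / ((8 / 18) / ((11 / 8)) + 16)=99/404 = 0.25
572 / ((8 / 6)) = 429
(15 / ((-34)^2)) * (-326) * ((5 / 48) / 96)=-4075/887808 = 0.00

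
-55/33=-5/3 = -1.67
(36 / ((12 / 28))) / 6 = 14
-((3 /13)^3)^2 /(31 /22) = -16038/149631079 = 0.00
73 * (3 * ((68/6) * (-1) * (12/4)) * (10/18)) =-12410/3 = -4136.67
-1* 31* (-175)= 5425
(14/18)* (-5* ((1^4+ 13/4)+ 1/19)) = -3815/228 = -16.73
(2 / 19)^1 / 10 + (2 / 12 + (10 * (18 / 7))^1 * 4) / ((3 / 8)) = 1644323/5985 = 274.74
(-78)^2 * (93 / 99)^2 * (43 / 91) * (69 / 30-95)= -995966946/4235 = -235175.19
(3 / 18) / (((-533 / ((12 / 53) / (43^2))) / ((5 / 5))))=-2/52232401 = 0.00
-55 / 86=-0.64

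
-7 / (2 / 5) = -35/2 = -17.50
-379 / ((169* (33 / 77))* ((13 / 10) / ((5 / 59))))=-132650/388869 = -0.34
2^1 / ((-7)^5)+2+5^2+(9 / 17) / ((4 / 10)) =16185073/571438 = 28.32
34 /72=0.47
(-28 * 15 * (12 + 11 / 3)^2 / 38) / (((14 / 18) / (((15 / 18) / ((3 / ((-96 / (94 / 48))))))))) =902400/19 = 47494.74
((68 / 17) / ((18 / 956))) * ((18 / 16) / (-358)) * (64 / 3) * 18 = -45888/179 = -256.36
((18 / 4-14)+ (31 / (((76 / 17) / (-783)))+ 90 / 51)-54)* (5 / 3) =-35473295/3876 = -9152.04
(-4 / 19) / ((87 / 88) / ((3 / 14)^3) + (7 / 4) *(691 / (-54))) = -9504/3524899 = 0.00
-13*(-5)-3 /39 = 844/13 = 64.92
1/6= 0.17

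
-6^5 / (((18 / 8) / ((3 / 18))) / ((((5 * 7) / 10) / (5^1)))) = -2016/5 = -403.20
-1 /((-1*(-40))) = -1/40 = -0.02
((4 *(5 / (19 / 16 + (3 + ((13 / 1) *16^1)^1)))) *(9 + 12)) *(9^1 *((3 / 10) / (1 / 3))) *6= 46656/485 = 96.20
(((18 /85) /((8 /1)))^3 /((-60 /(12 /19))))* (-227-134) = 13851/196520000 = 0.00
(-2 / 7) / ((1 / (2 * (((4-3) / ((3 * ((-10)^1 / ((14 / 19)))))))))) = 4/285 = 0.01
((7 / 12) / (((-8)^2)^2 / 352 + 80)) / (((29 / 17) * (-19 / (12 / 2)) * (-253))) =17/3649824 = 0.00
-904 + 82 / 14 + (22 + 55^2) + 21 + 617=2786.86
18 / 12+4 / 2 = 7/2 = 3.50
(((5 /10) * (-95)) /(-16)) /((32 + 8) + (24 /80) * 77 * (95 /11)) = 95/7664 = 0.01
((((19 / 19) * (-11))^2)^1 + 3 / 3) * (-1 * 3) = -366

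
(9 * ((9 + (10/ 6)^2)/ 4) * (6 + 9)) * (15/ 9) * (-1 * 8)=-5300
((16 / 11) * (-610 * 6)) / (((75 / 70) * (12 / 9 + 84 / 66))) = -81984/43 = -1906.60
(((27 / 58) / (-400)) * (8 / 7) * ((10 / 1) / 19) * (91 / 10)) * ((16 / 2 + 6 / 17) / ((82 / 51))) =-74763/2259100 = -0.03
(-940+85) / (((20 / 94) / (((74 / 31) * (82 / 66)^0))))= -297369/31 = -9592.55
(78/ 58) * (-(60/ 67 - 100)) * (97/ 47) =25119120/91321 = 275.06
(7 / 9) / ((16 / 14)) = 49/72 = 0.68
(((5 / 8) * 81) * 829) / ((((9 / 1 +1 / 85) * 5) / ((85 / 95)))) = 97030305/116432 = 833.36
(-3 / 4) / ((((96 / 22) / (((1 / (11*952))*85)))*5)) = -1/3584 = 0.00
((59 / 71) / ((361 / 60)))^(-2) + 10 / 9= 670872161/12531600 = 53.53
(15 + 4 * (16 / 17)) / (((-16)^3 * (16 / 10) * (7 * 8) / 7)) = -1595/4456448 = 0.00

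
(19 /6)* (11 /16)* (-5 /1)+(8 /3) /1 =-263/32 = -8.22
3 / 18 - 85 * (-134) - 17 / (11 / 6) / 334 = 125542111/11022 = 11390.14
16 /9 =1.78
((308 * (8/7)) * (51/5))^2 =322274304/25 = 12890972.16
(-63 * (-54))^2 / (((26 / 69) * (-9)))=-44365482/13 = -3412729.38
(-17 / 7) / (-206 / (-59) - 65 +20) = 0.06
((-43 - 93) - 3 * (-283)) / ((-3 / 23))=-16399/3 = -5466.33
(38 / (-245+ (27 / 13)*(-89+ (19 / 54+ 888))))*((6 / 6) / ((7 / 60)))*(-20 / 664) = -9880/1425193 = -0.01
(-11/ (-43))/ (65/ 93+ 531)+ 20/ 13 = 42538579/27641432 = 1.54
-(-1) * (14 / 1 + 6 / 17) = 244/17 = 14.35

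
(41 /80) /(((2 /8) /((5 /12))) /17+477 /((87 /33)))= 20213/7137312 = 0.00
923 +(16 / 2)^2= 987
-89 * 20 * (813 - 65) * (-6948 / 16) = 578177820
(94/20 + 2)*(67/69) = 6.51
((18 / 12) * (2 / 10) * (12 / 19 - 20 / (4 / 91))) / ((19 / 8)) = -103596/1805 = -57.39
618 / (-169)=-618/169 = -3.66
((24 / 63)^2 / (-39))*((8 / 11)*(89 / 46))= -22784/4351347 = -0.01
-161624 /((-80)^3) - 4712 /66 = -150117301/2112000 = -71.08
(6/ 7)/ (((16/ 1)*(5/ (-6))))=-9/140 = -0.06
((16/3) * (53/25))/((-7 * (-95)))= 848/49875 = 0.02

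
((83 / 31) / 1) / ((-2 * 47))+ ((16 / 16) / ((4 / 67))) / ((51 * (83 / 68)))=174571/725586 = 0.24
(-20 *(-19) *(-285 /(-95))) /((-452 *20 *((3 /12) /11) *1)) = -627/113 = -5.55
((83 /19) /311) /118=83/697262 = 0.00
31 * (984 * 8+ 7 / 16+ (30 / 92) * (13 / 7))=628709729/2576 = 244064.34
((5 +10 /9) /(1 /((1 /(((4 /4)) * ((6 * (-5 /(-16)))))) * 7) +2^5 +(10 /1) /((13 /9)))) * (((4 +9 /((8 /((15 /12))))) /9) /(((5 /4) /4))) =692692/2311011 = 0.30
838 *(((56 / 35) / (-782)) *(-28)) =93856/1955 = 48.01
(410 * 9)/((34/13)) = 23985/17 = 1410.88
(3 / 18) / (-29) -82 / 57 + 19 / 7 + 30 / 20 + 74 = 888305/11571 = 76.77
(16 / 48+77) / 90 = 116/135 = 0.86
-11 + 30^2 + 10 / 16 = 7117/8 = 889.62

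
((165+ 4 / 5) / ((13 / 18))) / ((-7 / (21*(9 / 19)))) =-402894/1235 = -326.23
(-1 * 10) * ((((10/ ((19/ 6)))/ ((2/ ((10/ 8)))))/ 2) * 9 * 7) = -23625/38 = -621.71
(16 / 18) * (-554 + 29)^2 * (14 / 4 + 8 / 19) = 18252500/19 = 960657.89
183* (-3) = -549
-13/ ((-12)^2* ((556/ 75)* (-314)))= 325/8380032 = 0.00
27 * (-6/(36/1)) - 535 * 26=-13914.50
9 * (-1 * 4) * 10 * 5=-1800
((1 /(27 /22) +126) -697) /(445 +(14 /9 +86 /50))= -384875/302586 = -1.27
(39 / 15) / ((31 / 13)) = 169/155 = 1.09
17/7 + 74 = 535/7 = 76.43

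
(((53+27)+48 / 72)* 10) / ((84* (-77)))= -55/441 = -0.12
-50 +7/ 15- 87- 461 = -8963/15 = -597.53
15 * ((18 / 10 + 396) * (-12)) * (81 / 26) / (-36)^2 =-1377/8 = -172.12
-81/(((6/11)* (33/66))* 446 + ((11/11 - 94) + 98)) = -891/1393 = -0.64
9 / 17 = 0.53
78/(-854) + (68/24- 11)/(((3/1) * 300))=-231523/2305800 = -0.10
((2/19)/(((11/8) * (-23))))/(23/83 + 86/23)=-1328/1602403 = 0.00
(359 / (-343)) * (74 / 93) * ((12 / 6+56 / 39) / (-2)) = 1779922/1244061 = 1.43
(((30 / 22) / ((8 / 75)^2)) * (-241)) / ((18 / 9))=-14442.03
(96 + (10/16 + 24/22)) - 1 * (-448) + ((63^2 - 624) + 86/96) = 2054771/528 = 3891.61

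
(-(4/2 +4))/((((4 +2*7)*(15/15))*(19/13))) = -13/57 = -0.23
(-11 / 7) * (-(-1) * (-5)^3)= 1375/7 = 196.43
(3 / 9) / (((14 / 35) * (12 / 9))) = 5/8 = 0.62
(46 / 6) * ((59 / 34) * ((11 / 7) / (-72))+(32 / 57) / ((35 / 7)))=2785967/4883760 = 0.57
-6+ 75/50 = -9/2 = -4.50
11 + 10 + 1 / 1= 22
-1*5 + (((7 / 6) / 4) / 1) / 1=-113/24 = -4.71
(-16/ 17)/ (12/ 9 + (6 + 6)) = -6/85 = -0.07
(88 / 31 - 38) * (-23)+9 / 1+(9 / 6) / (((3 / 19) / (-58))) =8268/31 = 266.71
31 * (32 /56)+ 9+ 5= 222/7 = 31.71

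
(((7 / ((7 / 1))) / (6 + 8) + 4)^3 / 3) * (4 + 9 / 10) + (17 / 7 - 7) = 8453/80 = 105.66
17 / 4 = 4.25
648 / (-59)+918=53514/59 = 907.02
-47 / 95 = -0.49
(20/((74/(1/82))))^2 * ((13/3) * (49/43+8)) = 42575/98955427 = 0.00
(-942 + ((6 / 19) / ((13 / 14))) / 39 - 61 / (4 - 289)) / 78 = -45360701/3756870 = -12.07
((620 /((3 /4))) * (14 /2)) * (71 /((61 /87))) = 35744240/61 = 585971.15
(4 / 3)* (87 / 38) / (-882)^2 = 29/7390278 = 0.00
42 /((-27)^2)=14/243 = 0.06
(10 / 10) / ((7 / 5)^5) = 3125/16807 = 0.19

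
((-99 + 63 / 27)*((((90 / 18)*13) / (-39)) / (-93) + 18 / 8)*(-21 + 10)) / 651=4036945/1089774 = 3.70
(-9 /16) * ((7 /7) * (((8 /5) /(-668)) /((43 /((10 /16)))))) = 9/459584 = 0.00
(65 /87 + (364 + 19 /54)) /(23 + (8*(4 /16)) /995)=568886275/35841042 = 15.87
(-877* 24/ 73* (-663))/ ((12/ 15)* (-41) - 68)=-969085/511 = -1896.45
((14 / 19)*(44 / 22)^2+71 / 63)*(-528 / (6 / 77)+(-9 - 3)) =-27656.71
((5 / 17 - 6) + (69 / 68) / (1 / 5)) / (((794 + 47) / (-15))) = 645/57188 = 0.01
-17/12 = -1.42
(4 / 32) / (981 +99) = 1/8640 = 0.00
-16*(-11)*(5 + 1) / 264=4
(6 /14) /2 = 3/14 = 0.21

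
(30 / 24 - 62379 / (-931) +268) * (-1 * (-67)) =83897601/3724 = 22528.89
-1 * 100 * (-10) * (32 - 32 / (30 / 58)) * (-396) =11827200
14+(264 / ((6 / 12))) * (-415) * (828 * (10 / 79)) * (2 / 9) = -403179694/79 = -5103540.43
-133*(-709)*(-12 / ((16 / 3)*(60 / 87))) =-24611517/80 = -307643.96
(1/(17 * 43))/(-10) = -1/7310 = 0.00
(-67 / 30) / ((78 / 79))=-5293/2340 = -2.26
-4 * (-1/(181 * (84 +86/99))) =198/760381 = 0.00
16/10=8/5 = 1.60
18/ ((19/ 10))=180/19 = 9.47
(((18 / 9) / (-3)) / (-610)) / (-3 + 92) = 1/81435 = 0.00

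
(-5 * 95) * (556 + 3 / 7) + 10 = -1850055/7 = -264293.57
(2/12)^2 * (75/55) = 5/132 = 0.04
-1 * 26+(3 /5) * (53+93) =308/5 = 61.60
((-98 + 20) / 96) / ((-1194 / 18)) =0.01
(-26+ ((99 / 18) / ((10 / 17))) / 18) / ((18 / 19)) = -174287/6480 = -26.90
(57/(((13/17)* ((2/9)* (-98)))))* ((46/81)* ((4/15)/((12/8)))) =-29716/85995 = -0.35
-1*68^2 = -4624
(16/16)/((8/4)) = 1/2 = 0.50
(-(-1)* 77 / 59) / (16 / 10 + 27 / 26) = 1430/2891 = 0.49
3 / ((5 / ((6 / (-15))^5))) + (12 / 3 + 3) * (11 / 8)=1202357/125000 = 9.62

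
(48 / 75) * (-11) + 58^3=4877624/25 = 195104.96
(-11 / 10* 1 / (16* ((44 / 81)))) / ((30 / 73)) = -1971/6400 = -0.31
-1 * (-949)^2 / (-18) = 900601/18 = 50033.39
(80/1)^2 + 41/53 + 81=343534/53 = 6481.77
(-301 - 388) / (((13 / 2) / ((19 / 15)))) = -134.27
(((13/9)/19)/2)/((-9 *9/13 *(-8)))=169/221616 = 0.00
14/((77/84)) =168/11 = 15.27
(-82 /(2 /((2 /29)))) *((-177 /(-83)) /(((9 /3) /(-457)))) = 2210966/2407 = 918.56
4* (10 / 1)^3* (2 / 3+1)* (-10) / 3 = -200000/9 = -22222.22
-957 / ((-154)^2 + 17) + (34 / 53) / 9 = 0.03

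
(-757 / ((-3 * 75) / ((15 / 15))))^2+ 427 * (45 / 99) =114387914/556875 = 205.41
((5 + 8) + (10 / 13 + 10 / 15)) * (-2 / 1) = -1126/39 = -28.87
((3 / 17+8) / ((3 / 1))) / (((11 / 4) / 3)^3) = 80064/22627 = 3.54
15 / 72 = 5/24 = 0.21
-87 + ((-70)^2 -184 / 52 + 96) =63771/13 = 4905.46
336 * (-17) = -5712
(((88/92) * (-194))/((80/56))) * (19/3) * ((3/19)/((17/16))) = -239008/1955 = -122.25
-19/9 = -2.11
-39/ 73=-0.53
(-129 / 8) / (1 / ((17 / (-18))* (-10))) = -3655/24 = -152.29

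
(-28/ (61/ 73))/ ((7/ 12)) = -3504/61 = -57.44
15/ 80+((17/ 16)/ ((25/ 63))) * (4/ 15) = 1803/2000 = 0.90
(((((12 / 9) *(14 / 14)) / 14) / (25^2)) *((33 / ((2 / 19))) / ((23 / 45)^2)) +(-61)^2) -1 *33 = 341433529/92575 = 3688.18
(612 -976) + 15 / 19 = -6901/19 = -363.21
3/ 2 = 1.50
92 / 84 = 23/21 = 1.10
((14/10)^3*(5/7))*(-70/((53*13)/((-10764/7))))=81144/265 = 306.20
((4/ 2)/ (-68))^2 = 1/1156 = 0.00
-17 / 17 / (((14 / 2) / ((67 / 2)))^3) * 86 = -12932809/1372 = -9426.25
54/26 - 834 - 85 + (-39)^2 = 7853/13 = 604.08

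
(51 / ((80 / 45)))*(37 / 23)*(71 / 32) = 1205793/11776 = 102.39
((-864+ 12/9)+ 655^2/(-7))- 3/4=-5220827/84 = -62152.70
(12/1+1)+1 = 14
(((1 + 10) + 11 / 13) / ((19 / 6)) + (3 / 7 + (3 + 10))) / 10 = 14843/8645 = 1.72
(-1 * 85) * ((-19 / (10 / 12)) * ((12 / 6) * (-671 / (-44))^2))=3605649/4 = 901412.25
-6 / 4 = -3/2 = -1.50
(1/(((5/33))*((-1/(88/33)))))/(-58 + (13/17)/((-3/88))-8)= 204/1025 = 0.20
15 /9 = 5/3 = 1.67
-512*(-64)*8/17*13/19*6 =20447232/323 = 63304.12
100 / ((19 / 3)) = 300/19 = 15.79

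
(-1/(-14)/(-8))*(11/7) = -11/784 = -0.01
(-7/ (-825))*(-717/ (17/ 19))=-31787/4675 = -6.80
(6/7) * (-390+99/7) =-15786/49 = -322.16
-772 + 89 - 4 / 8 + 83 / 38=-12945/19 = -681.32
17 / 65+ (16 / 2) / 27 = 979/1755 = 0.56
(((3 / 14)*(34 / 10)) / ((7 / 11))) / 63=0.02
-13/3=-4.33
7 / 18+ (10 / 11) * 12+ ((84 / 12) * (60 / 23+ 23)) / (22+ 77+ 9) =354059/27324 = 12.96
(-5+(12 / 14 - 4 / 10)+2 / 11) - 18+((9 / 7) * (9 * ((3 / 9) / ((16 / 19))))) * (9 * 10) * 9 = 11358203/3080 = 3687.73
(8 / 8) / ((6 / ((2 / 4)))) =1/12 = 0.08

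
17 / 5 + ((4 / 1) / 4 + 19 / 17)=469/85 = 5.52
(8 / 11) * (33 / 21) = 8/7 = 1.14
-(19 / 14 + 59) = -845/14 = -60.36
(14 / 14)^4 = 1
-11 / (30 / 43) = -473/30 = -15.77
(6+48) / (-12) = -9/2 = -4.50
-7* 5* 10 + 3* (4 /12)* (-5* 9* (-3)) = -215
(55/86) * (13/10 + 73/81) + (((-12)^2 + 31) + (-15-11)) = 2095481/13932 = 150.41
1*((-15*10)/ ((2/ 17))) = -1275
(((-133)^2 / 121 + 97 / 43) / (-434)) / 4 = -193091/2258102 = -0.09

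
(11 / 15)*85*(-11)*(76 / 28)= -39083/21 = -1861.10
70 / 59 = 1.19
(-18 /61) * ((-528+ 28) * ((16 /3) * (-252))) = -12096000/61 = -198295.08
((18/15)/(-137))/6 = -1/685 = 0.00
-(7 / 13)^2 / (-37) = 49/6253 = 0.01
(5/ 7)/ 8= 5/56 = 0.09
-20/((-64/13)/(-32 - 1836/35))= -9607/28 = -343.11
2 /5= 0.40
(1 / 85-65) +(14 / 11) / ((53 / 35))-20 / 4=-3426617/49555 = -69.15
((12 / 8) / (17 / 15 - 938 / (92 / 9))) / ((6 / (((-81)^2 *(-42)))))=47534445/62533 = 760.15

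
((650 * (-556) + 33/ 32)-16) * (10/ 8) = -57826395/128 = -451768.71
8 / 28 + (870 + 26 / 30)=91471/105 = 871.15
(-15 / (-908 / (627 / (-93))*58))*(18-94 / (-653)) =-4642935/133259669 = -0.03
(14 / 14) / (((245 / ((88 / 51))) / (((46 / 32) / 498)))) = 253/12445020 = 0.00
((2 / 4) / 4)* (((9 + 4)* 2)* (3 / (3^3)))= 13/36 = 0.36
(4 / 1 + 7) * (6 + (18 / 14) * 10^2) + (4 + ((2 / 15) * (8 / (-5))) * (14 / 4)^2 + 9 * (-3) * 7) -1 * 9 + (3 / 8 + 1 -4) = 5380399/4200 = 1281.05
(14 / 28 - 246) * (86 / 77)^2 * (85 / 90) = -15433603/53361 = -289.23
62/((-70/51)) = -1581/35 = -45.17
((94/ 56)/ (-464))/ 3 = -47/38976 = 0.00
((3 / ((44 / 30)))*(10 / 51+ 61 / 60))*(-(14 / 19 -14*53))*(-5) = -65332155/7106 = -9193.94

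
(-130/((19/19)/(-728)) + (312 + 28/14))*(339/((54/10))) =53649010/9 = 5961001.11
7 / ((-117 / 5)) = -35/117 = -0.30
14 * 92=1288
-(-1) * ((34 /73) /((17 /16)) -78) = -5662/73 = -77.56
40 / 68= 10/17 = 0.59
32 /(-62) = -16/31 = -0.52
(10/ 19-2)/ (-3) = 28/57 = 0.49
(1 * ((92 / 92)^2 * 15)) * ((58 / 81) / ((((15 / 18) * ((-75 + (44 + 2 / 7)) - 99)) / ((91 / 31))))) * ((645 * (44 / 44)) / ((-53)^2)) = -3971695/59300799 = -0.07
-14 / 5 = -2.80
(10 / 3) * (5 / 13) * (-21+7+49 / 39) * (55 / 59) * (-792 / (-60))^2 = -26460280/9971 = -2653.72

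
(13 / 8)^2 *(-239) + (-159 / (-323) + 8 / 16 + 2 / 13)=-169293809/268736 = -629.96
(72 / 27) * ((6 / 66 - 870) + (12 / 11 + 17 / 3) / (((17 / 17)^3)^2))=-227872/99 = -2301.74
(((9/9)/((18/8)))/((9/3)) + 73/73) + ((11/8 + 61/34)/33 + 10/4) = 151235/40392 = 3.74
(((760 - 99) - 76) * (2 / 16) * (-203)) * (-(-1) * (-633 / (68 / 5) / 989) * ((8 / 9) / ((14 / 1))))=5966025/134504 = 44.36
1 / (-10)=-1/10 = -0.10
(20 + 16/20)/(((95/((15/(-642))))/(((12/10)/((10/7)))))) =-1092/254125 = 0.00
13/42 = 0.31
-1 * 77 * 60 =-4620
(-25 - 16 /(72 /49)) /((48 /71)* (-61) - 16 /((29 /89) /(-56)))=-665057/50192208 = -0.01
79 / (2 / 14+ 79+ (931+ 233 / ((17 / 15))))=9401/144672 = 0.06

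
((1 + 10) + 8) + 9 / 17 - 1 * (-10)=502/17 = 29.53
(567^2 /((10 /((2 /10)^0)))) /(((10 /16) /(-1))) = -1285956/25 = -51438.24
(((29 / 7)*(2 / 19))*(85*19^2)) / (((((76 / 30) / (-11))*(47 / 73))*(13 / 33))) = -979800525/4277 = -229085.93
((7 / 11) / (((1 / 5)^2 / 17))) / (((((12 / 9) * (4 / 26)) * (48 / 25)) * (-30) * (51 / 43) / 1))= -489125/25344 = -19.30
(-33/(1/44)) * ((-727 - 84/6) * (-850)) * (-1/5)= 182908440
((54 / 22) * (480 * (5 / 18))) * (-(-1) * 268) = 964800/11 = 87709.09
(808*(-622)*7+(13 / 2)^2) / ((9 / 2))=-1563551/2 = -781775.50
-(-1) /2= 1/2 = 0.50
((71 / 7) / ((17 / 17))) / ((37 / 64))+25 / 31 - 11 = 59020/8029 = 7.35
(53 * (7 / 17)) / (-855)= -371/14535 = -0.03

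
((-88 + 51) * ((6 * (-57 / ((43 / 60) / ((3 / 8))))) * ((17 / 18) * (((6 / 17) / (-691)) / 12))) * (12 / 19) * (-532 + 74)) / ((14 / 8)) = 9150840/207991 = 44.00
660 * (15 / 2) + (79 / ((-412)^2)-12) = 838195951/169744 = 4938.00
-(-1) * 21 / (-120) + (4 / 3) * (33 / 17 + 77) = 214363/2040 = 105.08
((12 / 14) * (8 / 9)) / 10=8/105 = 0.08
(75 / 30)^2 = 25/4 = 6.25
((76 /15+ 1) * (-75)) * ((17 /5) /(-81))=1547/81 = 19.10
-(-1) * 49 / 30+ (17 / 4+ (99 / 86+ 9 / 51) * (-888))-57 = -53950217/43860 = -1230.06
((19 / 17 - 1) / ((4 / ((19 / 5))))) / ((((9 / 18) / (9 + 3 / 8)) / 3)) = 855/136 = 6.29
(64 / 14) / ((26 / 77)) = 176/13 = 13.54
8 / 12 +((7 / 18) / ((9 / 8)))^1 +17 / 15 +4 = 6.15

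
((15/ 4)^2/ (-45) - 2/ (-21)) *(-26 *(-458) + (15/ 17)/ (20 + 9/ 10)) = -220612643/85272 = -2587.16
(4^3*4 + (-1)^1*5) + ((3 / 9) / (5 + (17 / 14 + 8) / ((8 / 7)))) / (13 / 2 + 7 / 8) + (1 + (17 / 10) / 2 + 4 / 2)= 188555881/739860 = 254.85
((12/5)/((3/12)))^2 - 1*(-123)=5379/25 = 215.16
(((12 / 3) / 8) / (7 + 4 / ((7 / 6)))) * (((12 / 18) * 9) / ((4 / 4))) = 21/73 = 0.29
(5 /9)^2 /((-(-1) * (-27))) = -25/2187 = -0.01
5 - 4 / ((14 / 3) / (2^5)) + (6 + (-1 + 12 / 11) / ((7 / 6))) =-1259/77 = -16.35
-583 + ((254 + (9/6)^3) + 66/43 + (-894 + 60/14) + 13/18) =-26289917/21672 = -1213.08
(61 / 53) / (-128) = -61/6784 = -0.01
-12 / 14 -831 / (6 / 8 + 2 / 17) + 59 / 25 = -9873383/10325 = -956.26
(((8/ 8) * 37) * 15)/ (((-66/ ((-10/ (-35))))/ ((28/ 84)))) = -0.80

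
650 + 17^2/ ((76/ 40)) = 15240/19 = 802.11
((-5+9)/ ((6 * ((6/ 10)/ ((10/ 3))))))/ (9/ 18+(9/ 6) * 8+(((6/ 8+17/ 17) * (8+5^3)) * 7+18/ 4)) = 80/35559 = 0.00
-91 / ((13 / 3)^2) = -4.85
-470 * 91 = -42770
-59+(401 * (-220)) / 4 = -22114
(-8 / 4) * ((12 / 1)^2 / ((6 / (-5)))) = 240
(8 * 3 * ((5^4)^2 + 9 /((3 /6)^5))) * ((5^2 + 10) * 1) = 328366920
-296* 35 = -10360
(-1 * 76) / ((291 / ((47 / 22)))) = -1786/3201 = -0.56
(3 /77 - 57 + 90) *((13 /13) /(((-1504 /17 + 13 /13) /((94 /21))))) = -1355104/801493 = -1.69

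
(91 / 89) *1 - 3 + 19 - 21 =-354/89 = -3.98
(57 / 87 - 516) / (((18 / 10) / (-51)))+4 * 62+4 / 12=1291930/87 = 14849.77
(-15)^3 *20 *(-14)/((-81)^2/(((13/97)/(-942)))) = -227500/11101941 = -0.02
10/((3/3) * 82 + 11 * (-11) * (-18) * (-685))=-5/745924 = 0.00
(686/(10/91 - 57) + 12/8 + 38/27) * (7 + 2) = -2558215/31062 = -82.36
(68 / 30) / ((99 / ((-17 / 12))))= -289/8910 = -0.03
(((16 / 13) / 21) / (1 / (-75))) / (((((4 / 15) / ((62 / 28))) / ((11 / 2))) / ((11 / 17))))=-1406625/10829 = -129.89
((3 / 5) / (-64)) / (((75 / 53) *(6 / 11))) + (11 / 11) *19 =18.99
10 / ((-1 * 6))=-5/3 = -1.67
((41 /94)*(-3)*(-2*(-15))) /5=-369/47 = -7.85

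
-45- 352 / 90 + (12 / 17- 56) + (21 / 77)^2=-9638872/92565 = -104.13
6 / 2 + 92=95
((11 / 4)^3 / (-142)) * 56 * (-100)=232925/284 = 820.16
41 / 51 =0.80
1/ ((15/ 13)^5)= 0.49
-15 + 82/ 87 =-14.06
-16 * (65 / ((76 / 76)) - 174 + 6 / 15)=8688/5 = 1737.60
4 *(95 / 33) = 380/33 = 11.52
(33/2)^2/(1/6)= 3267/2 = 1633.50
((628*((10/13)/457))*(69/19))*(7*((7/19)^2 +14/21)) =878628520/40749319 = 21.56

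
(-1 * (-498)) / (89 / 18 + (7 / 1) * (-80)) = -0.90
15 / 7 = 2.14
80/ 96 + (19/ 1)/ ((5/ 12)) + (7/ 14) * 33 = 944/15 = 62.93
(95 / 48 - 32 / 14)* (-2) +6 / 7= 247/168 = 1.47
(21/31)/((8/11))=0.93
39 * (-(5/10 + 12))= -975/2 = -487.50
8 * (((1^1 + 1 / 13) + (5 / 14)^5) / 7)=7570161/6117748 = 1.24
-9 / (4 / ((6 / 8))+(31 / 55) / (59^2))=-5169285/3063373 = -1.69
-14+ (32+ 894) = 912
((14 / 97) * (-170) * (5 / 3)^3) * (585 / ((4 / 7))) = -33840625/291 = -116290.81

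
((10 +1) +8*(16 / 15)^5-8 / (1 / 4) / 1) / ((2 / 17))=-128490539/1518750 = -84.60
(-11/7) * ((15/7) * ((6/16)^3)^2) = -120285/12845056 = -0.01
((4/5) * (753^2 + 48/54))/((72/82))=209226649/405 = 516609.01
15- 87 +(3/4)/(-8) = -2307/32 = -72.09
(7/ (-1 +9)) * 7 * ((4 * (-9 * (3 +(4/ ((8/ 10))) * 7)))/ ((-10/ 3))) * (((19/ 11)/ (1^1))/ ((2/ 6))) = 1432809/110 = 13025.54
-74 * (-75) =5550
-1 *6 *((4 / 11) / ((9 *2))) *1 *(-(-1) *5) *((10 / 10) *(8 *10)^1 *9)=-4800/11 = -436.36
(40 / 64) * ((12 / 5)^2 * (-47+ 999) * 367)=6288912/5 = 1257782.40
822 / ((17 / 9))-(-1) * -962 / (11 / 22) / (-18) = 82936/153 = 542.07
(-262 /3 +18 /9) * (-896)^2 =-205520896/3 = -68506965.33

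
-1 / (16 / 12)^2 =-9/16 = -0.56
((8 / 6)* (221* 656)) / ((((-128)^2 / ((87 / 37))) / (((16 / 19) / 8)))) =262769/89984 = 2.92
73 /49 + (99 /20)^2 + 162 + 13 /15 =11104907/58800 = 188.86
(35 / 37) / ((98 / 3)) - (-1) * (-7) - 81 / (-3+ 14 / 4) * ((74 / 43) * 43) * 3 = -18632963/518 = -35970.97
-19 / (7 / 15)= -285/7 = -40.71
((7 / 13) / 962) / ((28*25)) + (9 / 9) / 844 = 312861/263876600 = 0.00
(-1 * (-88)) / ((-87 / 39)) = -1144/29 = -39.45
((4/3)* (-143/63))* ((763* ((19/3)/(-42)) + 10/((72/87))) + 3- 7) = 550693/1701 = 323.75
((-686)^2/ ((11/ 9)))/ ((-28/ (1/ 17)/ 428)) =-64740564/187 = -346206.22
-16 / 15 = -1.07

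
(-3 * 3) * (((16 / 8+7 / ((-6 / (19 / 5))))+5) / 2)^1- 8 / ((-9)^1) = -1919/180 = -10.66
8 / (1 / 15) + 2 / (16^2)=15361/128 = 120.01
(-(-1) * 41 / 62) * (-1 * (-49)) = 2009/62 = 32.40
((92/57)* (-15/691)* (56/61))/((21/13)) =-47840/2402607 = -0.02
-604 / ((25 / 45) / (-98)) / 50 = 266364/125 = 2130.91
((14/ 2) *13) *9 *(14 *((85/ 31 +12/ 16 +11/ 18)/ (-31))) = -2916823/1922 = -1517.60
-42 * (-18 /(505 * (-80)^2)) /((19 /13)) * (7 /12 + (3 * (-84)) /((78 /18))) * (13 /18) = -817271/122816000 = -0.01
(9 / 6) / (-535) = -3/1070 = 0.00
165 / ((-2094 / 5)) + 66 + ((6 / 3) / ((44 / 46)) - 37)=235691/7678 = 30.70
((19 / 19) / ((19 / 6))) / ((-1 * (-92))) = 3/874 = 0.00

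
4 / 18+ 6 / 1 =56/9 = 6.22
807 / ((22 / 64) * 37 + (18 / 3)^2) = 25824/1559 = 16.56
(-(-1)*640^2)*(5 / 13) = 2048000/13 = 157538.46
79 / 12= 6.58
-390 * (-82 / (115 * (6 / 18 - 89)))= -9594/3059 = -3.14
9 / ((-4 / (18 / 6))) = -27/4 = -6.75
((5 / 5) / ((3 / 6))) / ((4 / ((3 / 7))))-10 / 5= -25/14 = -1.79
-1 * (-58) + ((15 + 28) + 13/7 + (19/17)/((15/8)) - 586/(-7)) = 187.17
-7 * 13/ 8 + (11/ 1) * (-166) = -1837.38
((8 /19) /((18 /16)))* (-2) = -128/171 = -0.75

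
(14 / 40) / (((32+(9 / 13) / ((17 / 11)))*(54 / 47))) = 72709/7744680 = 0.01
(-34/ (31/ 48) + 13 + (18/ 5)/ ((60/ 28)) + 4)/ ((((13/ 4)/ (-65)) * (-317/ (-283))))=29797636/49135 = 606.44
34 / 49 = 0.69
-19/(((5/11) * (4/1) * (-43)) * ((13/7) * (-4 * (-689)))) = 1463/30812080 = 0.00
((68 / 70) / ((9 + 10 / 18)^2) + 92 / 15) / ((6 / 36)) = 2385643/64715 = 36.86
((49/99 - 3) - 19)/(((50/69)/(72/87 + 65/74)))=-179268187/3540900 = -50.63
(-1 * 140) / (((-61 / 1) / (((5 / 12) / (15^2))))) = 7/1647 = 0.00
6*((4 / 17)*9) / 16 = 27/34 = 0.79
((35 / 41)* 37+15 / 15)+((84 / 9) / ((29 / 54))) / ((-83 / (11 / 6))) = 3177868/98687 = 32.20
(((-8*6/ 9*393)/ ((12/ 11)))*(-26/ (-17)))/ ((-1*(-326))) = -9.01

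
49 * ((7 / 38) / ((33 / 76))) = 20.79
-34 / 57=-0.60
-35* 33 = -1155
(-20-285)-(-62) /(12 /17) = -1303/6 = -217.17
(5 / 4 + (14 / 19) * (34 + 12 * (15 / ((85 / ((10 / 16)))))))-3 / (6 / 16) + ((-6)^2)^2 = 1699339/1292 = 1315.28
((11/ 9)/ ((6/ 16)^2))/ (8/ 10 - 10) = -1760/1863 = -0.94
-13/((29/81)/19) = -20007/29 = -689.90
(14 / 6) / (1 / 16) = 112/3 = 37.33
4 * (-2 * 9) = -72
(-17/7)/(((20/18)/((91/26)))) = -153/20 = -7.65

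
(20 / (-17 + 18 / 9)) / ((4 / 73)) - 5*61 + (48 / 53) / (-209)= -10944220/33231 = -329.34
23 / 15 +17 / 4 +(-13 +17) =587/60 = 9.78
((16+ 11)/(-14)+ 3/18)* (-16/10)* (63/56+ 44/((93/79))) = 211973/1953 = 108.54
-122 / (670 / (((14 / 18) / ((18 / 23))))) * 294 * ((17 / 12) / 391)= -20923/108540 = -0.19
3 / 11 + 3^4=894/11 = 81.27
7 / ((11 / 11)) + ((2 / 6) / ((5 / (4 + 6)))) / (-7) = 145/21 = 6.90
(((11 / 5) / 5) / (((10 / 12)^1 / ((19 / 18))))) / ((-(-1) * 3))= 209/1125 = 0.19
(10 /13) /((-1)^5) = -10/13 = -0.77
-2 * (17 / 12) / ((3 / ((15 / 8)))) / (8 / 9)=-255/128 = -1.99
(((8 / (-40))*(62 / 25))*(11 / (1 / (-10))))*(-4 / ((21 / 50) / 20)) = -218240/21 = -10392.38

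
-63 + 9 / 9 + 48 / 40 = -304/5 = -60.80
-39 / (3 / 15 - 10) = 195/49 = 3.98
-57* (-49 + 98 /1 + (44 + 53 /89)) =-474810/89 = -5334.94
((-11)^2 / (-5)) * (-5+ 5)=0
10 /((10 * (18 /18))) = 1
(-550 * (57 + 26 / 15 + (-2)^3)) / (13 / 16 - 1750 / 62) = 41520160/40791 = 1017.88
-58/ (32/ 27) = -783/16 = -48.94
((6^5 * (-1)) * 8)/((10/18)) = -559872/5 = -111974.40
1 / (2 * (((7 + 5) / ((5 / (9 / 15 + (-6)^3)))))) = -25/25848 = 0.00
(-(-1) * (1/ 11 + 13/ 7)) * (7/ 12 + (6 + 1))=325/22 = 14.77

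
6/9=2/3 = 0.67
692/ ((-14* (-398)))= 173/1393 = 0.12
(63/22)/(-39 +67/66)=-189/2507 = -0.08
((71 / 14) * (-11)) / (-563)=781/7882 = 0.10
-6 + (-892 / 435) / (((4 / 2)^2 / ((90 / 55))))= -10908/1595 = -6.84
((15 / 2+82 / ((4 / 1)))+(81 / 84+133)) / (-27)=-4535/756 = -6.00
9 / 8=1.12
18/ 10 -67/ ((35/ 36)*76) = 594/665 = 0.89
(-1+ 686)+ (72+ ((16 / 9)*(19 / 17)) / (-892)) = 25828007/34119 = 757.00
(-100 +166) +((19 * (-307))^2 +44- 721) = 34023278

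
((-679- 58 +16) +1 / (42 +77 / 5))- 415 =-326027/287 = -1135.98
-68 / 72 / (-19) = 17/342 = 0.05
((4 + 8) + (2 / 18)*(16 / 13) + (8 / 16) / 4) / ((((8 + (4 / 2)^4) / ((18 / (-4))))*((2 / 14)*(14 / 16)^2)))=-11477/546 = -21.02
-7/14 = -1/2 = -0.50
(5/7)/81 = 5/567 = 0.01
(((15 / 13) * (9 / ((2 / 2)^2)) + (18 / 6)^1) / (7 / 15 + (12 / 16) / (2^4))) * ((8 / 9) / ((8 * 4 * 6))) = 80/663 = 0.12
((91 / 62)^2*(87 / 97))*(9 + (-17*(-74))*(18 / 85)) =532.12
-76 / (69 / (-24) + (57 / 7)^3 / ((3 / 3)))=-0.14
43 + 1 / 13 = 560/13 = 43.08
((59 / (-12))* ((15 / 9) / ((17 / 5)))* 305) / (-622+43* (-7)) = 449875/564876 = 0.80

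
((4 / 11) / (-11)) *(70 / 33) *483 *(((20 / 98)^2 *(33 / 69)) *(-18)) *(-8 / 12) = -48000/5929 = -8.10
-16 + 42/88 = -683/44 = -15.52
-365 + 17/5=-1808/5 = -361.60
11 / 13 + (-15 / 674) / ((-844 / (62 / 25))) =15644749/18487820 = 0.85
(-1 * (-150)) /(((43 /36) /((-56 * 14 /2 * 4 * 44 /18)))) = -20697600/43 = -481339.53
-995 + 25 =-970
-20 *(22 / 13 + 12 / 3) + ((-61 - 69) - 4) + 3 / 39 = -3221/13 = -247.77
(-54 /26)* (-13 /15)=9/5 = 1.80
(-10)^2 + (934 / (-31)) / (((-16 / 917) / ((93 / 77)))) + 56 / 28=192507/88 = 2187.58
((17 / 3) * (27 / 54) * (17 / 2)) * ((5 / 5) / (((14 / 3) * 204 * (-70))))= -17/47040 = 0.00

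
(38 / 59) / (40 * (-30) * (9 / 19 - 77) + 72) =361/51511956 = 0.00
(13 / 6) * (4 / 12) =13/18 = 0.72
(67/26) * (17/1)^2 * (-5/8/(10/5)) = -96815/416 = -232.73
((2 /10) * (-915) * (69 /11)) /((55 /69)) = -1440.10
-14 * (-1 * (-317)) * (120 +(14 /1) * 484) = -30604448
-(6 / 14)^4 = -81/2401 = -0.03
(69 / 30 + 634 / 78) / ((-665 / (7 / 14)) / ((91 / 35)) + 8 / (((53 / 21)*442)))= -523481/25678140 = -0.02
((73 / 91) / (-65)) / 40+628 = 148584727/236600 = 628.00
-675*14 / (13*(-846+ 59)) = 9450/10231 = 0.92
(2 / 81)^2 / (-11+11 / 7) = -14/216513 = 0.00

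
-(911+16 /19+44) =-18161/19 = -955.84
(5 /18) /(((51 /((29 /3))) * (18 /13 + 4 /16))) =0.03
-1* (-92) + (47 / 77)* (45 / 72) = 56907/616 = 92.38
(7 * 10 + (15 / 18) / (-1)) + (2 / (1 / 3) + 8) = 499/6 = 83.17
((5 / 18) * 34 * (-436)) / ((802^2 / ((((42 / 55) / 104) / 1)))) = -12971/275934516 = 0.00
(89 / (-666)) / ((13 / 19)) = -1691/8658 = -0.20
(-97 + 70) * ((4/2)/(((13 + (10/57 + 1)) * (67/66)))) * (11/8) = -558657/108272 = -5.16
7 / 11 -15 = -158/11 = -14.36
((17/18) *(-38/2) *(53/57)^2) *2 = -47753/1539 = -31.03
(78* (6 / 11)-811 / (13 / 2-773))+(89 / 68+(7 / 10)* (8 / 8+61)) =506331703/5733420 = 88.31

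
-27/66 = -0.41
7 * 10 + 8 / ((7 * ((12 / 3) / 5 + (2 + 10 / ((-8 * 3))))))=70.48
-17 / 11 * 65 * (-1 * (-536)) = -592280/11 = -53843.64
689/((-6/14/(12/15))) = -19292/15 = -1286.13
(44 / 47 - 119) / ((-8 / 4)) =5549/94 = 59.03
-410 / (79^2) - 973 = -6072903/6241 = -973.07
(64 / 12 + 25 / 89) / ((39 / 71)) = 106429/10413 = 10.22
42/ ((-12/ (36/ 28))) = -4.50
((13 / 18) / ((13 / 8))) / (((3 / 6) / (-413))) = -3304/9 = -367.11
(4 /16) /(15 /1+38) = 1/212 = 0.00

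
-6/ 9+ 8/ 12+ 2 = 2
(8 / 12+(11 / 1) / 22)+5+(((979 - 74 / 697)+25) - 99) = 3810055/4182 = 911.06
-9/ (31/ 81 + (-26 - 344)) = 729/29939 = 0.02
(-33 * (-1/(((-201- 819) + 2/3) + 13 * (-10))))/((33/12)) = -9/862 = -0.01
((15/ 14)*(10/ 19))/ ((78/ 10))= 125/1729 = 0.07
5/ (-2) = -5/2 = -2.50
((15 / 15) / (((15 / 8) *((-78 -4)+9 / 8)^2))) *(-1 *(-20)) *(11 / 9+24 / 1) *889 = 413292544/11302443 = 36.57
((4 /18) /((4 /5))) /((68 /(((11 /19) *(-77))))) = -0.18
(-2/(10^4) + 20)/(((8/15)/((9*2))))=2699973/4000 = 674.99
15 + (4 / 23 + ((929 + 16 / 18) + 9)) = 197491/207 = 954.06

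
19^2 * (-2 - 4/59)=-44042/59 = -746.47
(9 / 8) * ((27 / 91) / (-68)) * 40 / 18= -0.01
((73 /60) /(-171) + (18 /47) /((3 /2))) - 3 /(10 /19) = -525793/96444 = -5.45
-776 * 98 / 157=-76048/157 = -484.38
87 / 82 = 1.06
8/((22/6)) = 24/11 = 2.18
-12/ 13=-0.92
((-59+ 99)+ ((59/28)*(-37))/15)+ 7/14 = 14827/420 = 35.30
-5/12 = -0.42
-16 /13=-1.23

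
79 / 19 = 4.16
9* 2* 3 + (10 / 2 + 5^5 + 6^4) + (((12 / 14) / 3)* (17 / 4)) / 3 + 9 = 188555/42 = 4489.40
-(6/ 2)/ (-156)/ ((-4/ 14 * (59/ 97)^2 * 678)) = -65863/245452272 = 0.00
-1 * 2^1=-2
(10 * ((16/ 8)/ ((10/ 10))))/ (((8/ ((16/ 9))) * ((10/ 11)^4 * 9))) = 14641/20250 = 0.72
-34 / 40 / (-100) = 17/2000 = 0.01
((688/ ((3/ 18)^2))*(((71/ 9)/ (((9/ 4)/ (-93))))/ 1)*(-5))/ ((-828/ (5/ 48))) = -5080.14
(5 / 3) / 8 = 0.21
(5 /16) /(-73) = -5/1168 = 0.00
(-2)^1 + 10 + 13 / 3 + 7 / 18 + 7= 355/18 = 19.72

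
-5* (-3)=15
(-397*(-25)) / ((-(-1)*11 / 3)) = 29775/11 = 2706.82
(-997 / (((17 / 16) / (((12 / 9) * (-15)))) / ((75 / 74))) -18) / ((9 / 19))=75700294/1887 = 40116.74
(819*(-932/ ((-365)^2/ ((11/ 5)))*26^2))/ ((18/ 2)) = -630662032/666125 = -946.76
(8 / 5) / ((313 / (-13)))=-104/1565 = -0.07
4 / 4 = 1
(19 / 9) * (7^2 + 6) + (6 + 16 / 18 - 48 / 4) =111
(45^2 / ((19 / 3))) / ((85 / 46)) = 55890/323 = 173.03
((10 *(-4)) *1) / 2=-20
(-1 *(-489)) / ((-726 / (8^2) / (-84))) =438144/121 = 3621.02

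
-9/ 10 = -0.90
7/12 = 0.58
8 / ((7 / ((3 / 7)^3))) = 216/2401 = 0.09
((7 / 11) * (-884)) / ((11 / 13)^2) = -1045772/1331 = -785.70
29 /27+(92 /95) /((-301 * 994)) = 412138493/383716305 = 1.07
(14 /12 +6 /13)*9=381/26 = 14.65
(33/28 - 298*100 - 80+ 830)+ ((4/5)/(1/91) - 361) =-4107183/140 = -29337.02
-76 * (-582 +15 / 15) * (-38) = -1677928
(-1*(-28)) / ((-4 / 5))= -35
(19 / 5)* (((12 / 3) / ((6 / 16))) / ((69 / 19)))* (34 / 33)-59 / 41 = 14088343/1400355 = 10.06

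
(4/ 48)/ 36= 1/432 = 0.00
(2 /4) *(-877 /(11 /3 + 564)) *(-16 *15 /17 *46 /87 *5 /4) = 6051300/839579 = 7.21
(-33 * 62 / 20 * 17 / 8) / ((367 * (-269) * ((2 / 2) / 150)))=0.33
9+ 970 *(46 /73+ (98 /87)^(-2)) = 485400599/350546 = 1384.70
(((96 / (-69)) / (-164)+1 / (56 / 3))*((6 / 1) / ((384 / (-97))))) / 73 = -317869/246718976 = 0.00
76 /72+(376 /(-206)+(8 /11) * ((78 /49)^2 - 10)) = -6.20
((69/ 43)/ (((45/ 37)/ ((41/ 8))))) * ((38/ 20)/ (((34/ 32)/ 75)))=906.88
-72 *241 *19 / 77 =-329688/77 = -4281.66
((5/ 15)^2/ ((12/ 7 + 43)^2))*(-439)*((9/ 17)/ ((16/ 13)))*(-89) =0.93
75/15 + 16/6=23/3 = 7.67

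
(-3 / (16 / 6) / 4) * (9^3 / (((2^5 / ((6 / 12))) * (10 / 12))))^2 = -43046721/819200 = -52.55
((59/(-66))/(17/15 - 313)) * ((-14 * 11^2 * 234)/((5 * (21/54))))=-1366794/2339 = -584.35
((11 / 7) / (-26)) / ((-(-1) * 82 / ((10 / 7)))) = -55/52234 = 0.00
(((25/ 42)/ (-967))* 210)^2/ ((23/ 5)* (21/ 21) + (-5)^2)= 78125/138393172 = 0.00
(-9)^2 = 81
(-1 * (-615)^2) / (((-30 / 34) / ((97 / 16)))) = 41579535/16 = 2598720.94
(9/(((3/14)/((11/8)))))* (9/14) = 297/8 = 37.12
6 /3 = 2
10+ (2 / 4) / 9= 181/18 = 10.06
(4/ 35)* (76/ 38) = 8/35 = 0.23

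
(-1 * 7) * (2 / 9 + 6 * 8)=-3038/9 = -337.56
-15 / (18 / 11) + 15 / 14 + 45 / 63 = -155/21 = -7.38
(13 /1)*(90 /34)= 585/17 = 34.41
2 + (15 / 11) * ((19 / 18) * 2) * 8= 826/33 = 25.03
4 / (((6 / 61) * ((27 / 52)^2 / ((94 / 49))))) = 31009472/107163 = 289.37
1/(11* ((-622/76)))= -38/3421 = -0.01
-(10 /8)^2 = -25/16 = -1.56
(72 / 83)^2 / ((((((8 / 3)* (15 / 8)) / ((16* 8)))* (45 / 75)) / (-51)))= -11280384/6889 = -1637.45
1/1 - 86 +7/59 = -5008/59 = -84.88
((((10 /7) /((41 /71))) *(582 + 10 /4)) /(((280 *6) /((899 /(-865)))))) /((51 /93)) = -330442733/202576080 = -1.63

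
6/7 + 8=62/7 = 8.86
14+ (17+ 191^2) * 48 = 1751918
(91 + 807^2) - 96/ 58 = 651338.34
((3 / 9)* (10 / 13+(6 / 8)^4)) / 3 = 3613/29952 = 0.12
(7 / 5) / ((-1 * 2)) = -7/10 = -0.70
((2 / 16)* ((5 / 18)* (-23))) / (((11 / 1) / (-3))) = 115/528 = 0.22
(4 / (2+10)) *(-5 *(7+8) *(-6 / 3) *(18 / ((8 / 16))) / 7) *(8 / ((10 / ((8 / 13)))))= 11520/91 = 126.59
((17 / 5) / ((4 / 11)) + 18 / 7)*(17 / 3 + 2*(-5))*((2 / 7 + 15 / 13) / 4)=-218639/11760 = -18.59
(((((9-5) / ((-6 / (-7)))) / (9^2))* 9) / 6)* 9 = 7/9 = 0.78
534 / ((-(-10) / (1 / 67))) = 267/335 = 0.80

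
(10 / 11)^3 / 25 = 40/1331 = 0.03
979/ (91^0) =979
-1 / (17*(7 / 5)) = -5/119 = -0.04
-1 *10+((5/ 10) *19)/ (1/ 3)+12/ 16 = 77/4 = 19.25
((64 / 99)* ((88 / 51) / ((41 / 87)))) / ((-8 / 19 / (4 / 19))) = -7424/6273 = -1.18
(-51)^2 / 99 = 289/11 = 26.27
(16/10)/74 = 0.02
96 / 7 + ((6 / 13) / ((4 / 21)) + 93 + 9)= 21501/182 = 118.14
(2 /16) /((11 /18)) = 9/44 = 0.20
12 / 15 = 4/5 = 0.80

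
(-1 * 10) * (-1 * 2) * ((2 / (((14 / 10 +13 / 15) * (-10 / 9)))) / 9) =-30/17 = -1.76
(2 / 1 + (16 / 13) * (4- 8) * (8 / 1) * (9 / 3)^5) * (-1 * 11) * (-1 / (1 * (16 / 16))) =-1368290/13 = -105253.08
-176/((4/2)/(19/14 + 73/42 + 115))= -218240/21 = -10392.38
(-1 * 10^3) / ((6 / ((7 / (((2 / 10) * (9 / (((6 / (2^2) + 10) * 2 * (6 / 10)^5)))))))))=-5796/5 = -1159.20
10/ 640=1/64 = 0.02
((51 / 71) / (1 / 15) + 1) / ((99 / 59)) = 4484/639 = 7.02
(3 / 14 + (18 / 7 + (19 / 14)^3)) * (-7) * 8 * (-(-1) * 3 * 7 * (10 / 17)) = -435090/119 = -3656.22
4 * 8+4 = 36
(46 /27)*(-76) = -129.48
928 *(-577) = -535456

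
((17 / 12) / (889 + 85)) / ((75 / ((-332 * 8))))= -0.05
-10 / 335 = -2/67 = -0.03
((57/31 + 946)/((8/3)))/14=88149/3472 = 25.39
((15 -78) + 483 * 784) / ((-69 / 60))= -7572180/23 = -329225.22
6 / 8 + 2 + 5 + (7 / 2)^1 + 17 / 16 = 197/16 = 12.31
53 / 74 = 0.72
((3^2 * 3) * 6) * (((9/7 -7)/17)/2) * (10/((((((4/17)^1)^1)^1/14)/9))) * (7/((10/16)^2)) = -2612736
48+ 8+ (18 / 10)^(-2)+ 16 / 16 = 4642/81 = 57.31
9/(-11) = -9/11 = -0.82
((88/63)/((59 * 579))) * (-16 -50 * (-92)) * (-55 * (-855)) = 702574400/79709 = 8814.24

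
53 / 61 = 0.87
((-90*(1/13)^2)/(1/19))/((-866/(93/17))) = 79515/1244009 = 0.06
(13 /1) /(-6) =-13/6 = -2.17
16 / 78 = 8/39 = 0.21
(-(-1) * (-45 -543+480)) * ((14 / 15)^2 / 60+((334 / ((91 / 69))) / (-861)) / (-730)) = -384052736/238317625 = -1.61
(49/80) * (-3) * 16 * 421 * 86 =-5322282/5 = -1064456.40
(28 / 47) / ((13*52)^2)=7/5369468 = 0.00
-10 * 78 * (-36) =28080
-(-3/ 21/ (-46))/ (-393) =1/126546 = 0.00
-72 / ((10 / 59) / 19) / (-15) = 13452/25 = 538.08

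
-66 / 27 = -22/9 = -2.44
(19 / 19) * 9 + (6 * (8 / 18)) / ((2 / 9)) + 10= 31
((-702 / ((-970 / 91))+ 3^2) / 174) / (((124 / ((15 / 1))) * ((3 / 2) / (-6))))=-0.21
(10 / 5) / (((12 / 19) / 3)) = 19/2 = 9.50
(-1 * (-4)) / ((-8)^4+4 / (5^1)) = 5/5121 = 0.00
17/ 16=1.06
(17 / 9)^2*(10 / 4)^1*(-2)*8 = -11560/81 = -142.72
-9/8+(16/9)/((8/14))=143/72 = 1.99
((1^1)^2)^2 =1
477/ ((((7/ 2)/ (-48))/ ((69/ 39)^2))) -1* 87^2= -33178095/1183 = -28045.73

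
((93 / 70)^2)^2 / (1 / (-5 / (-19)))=0.82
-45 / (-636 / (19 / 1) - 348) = 285/2416 = 0.12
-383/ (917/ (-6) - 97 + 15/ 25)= 11490/7477 = 1.54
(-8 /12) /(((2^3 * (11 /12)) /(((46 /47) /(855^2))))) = -46/377939925 = 0.00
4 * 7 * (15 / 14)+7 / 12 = 367/12 = 30.58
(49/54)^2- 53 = -152147/2916 = -52.18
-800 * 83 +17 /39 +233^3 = 490734560/39 = 12582937.44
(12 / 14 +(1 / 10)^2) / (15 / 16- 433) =-2428/1209775 = 0.00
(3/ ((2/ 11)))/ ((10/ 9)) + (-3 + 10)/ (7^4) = 101891/6860 = 14.85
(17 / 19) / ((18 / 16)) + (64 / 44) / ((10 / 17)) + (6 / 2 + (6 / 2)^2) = 15.27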